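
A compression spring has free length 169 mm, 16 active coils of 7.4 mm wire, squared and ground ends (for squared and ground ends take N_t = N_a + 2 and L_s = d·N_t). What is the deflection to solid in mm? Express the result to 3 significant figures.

35.8 mm

N_t = 18; L_s = 7.4·18 = 133.2 mm
δ_solid = L₀ − L_s = 169 − 133.2 = 35.8 mm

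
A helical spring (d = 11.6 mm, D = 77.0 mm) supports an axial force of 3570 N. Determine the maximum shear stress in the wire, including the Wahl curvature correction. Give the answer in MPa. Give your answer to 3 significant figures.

Spring index C = D/d = 77.0/11.6 = 6.6379
K_W = (4C−1)/(4C−4) + 0.615/C = 25.552/22.552 + 0.0926 = 1.2257
τ₀ = 8FD/(πd³) = 8·3570·77.0/(π·11.6³) = 2.19912e+06/4903.7 = 448.46 MPa
τ_max = K·τ₀ = 1.2257 × 448.46 = 549.67 MPa

550 MPa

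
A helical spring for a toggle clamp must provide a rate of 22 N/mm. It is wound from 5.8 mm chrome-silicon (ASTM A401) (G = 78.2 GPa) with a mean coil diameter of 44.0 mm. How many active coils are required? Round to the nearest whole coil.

N_a = Gd⁴/(8D³k) = (78.2×10³ × 5.8⁴)/(8 × 44.0³ × 22)
    = 8.8495e+07 / 1.49924e+07 = 5.903 → 6 coils

6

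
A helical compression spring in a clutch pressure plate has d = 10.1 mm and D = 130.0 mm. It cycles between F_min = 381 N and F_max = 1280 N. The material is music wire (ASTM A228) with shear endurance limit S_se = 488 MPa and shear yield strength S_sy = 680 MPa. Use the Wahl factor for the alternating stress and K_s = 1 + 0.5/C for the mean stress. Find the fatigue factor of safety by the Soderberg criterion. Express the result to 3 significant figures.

C = D/d = 130.0/10.1 = 12.8713; K_W = (4C−1)/(4C−4)+0.615/C = 1.1110; K_s = 1+0.5/C = 1.0388
F_a = (F_max−F_min)/2 = 449.5 N; F_m = (F_max+F_min)/2 = 830.5 N
τ_a = K_W·8F_aD/(πd³) = 1.1110 × 144.43 = 160.45 MPa
τ_m = K_s·8F_mD/(πd³) = 1.0388 × 266.84 = 277.21 MPa
Soderberg: 1/n_f = τ_a/S_se + τ_m/S_sy = 160.45/488 + 277.21/680 = 0.32880 + 0.40766 = 0.73646
n_f = 1/0.73646 = 1.358

1.36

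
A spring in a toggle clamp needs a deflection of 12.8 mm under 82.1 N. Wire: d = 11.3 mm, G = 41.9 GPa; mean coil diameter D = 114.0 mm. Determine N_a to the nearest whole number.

Required rate k = F/δ = 82.1/12.8 = 6.4141 N/mm
N_a = Gd⁴/(8D³k) = (41.9×10³ × 11.3⁴)/(8 × 114.0³ × 6.4141)
    = 6.83168e+08 / 7.60217e+07 = 8.986 → 9 coils

9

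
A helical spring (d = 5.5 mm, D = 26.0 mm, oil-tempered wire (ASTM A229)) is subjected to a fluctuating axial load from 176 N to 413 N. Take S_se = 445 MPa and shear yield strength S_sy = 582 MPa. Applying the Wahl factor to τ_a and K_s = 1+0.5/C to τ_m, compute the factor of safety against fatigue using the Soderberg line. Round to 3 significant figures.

2.75

C = D/d = 26.0/5.5 = 4.7273; K_W = (4C−1)/(4C−4)+0.615/C = 1.3313; K_s = 1+0.5/C = 1.1058
F_a = (F_max−F_min)/2 = 118.5 N; F_m = (F_max+F_min)/2 = 294.5 N
τ_a = K_W·8F_aD/(πd³) = 1.3313 × 47.157 = 62.781 MPa
τ_m = K_s·8F_mD/(πd³) = 1.1058 × 117.2 = 129.59 MPa
Soderberg: 1/n_f = τ_a/S_se + τ_m/S_sy = 62.781/445 + 129.59/582 = 0.14108 + 0.22267 = 0.36374
n_f = 1/0.36374 = 2.749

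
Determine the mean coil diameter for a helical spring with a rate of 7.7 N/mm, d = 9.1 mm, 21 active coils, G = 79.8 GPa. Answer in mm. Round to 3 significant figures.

D = (Gd⁴/(8N_a·k))^(1/3) = (79.8×10³·9.1⁴/(8·21·7.7))^(1/3)
  = (423027)^(1/3) = 75.0682 mm

75.1 mm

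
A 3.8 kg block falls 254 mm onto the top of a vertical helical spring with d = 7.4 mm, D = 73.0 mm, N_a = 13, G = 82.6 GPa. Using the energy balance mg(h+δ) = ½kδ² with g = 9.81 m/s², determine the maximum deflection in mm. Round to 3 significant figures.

k = Gd⁴/(8D³N_a) = (82.6×10³)(7.4⁴)/(8·73.0³·13) = 6.1222 N/mm
W = mg = 3.8 × 9.81 = 37.278 N
½kδ² − Wδ − Wh = 0 → δ = (W + √(W² + 2kWh))/k
δ = (37.278 + √(1389.6 + 115937))/6.1222 = (37.278 + 342.53)/6.1222 = 62.038 mm

62.0 mm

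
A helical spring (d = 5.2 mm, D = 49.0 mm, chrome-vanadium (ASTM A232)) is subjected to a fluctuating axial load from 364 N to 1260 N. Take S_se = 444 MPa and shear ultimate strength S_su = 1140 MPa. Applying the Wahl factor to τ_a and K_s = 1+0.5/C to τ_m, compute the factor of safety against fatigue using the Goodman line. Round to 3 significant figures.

C = D/d = 49.0/5.2 = 9.4231; K_W = (4C−1)/(4C−4)+0.615/C = 1.1543; K_s = 1+0.5/C = 1.0531
F_a = (F_max−F_min)/2 = 448 N; F_m = (F_max+F_min)/2 = 812 N
τ_a = K_W·8F_aD/(πd³) = 1.1543 × 397.56 = 458.91 MPa
τ_m = K_s·8F_mD/(πd³) = 1.0531 × 720.58 = 758.81 MPa
Goodman: 1/n_f = τ_a/S_se + τ_m/S_su = 458.91/444 + 758.81/1140 = 1.03358 + 0.66563 = 1.6992
n_f = 1/1.6992 = 0.5885

0.589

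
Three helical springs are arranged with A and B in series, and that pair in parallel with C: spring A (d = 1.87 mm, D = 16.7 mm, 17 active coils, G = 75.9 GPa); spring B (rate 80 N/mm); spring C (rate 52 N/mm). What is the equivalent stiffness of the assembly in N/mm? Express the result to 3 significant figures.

53.4 N/mm

k_A = Gd⁴/(8D³N_a) = (75.9×10³)(1.87⁴)/(8·16.7³·17) = 1.4653 N/mm
Springs A,B series: k_AB = 1/(1/1.4653+1/80) = 1.4389 N/mm; parallel with C: k_eq = 1.4389+52 = 53.439 N/mm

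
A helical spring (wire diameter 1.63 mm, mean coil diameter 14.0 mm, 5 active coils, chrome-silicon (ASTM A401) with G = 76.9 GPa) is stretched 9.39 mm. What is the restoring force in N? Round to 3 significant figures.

46.4 N

k = Gd⁴/(8D³N_a) = (76.9×10³)(1.63⁴)/(8·14.0³·5) = 4.9458 N/mm
F = k·δ = 4.9458 × 9.39 = 46.441 N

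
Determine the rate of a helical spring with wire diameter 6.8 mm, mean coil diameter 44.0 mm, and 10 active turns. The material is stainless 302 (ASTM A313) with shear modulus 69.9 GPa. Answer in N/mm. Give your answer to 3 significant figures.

k = Gd⁴/(8D³N_a) = (69.9×10³ × 6.8⁴) / (8 × 44.0³ × 10)
  = 1.49456e+08 / 6.81472e+06 = 21.931 N/mm

21.9 N/mm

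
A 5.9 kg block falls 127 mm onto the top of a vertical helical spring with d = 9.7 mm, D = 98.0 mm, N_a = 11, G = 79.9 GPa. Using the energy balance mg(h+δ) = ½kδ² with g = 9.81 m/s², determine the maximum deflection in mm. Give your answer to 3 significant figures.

k = Gd⁴/(8D³N_a) = (79.9×10³)(9.7⁴)/(8·98.0³·11) = 8.5403 N/mm
W = mg = 5.9 × 9.81 = 57.879 N
½kδ² − Wδ − Wh = 0 → δ = (W + √(W² + 2kWh))/k
δ = (57.879 + √(3350 + 125553))/8.5403 = (57.879 + 359.03)/8.5403 = 48.817 mm

48.8 mm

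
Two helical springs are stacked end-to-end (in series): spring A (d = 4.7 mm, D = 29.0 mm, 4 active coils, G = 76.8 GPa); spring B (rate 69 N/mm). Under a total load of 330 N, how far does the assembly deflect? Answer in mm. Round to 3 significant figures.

k_A = Gd⁴/(8D³N_a) = (76.8×10³)(4.7⁴)/(8·29.0³·4) = 48.019 N/mm
Series: 1/k_eq = 1/48.019 + 1/69 = 0.035318; k_eq = 28.314 N/mm
δ = F/k_eq = 330/28.314 = 11.655 mm

11.7 mm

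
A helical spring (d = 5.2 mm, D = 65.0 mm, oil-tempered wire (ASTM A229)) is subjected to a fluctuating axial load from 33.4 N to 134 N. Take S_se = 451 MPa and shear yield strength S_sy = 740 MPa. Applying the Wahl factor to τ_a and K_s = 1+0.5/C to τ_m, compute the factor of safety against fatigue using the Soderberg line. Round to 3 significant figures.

3.51

C = D/d = 65.0/5.2 = 12.5000; K_W = (4C−1)/(4C−4)+0.615/C = 1.1144; K_s = 1+0.5/C = 1.0400
F_a = (F_max−F_min)/2 = 50.3 N; F_m = (F_max+F_min)/2 = 83.7 N
τ_a = K_W·8F_aD/(πd³) = 1.1144 × 59.212 = 65.987 MPa
τ_m = K_s·8F_mD/(πd³) = 1.0400 × 98.53 = 102.47 MPa
Soderberg: 1/n_f = τ_a/S_se + τ_m/S_sy = 65.987/451 + 102.47/740 = 0.14631 + 0.13847 = 0.28479
n_f = 1/0.28479 = 3.511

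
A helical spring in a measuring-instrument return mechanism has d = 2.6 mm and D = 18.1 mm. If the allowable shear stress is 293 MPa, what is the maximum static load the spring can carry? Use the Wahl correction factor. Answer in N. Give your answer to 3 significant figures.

C = D/d = 18.1/2.6 = 6.9615
K_W = (4C−1)/(4C−4) + 0.615/C = 26.846/23.846 + 0.0883 = 1.2141
τ_max = K·8FD/(πd³) → F_max = τ_allow·πd³/(8DK)
F_max = 293·π·2.6³/(8·18.1·1.2141) = 16178/175.81 = 92.023 N

92.0 N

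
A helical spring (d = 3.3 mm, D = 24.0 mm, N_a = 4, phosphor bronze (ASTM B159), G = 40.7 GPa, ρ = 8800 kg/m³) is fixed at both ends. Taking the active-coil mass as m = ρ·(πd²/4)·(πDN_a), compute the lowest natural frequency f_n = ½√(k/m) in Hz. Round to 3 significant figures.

k = Gd⁴/(8D³N_a) = (40.7×10³)(3.3⁴)/(8·24.0³·4) = 10.911 N/mm = 10911 N/m
Wire length L = πDN_a = π·24.0·4 = 301.59 mm
m = ρ·(πd²/4)·L = 8800 × 8.553×10⁻⁶ m² × 0.30159 m = 0.0227 kg
f_n = ½√(k/m) = 0.5·√(10911/0.0227) = 0.5·√(4.8067e+05) = 346.65 Hz

347 Hz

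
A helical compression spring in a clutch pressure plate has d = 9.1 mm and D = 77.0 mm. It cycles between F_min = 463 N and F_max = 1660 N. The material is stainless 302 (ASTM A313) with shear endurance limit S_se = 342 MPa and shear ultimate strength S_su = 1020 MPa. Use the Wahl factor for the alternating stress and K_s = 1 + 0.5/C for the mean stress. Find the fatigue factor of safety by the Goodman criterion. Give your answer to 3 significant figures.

1.22

C = D/d = 77.0/9.1 = 8.4615; K_W = (4C−1)/(4C−4)+0.615/C = 1.1732; K_s = 1+0.5/C = 1.0591
F_a = (F_max−F_min)/2 = 598.5 N; F_m = (F_max+F_min)/2 = 1061.5 N
τ_a = K_W·8F_aD/(πd³) = 1.1732 × 155.73 = 182.7 MPa
τ_m = K_s·8F_mD/(πd³) = 1.0591 × 276.2 = 292.52 MPa
Goodman: 1/n_f = τ_a/S_se + τ_m/S_su = 182.7/342 + 292.52/1020 = 0.53421 + 0.28679 = 0.821
n_f = 1/0.821 = 1.218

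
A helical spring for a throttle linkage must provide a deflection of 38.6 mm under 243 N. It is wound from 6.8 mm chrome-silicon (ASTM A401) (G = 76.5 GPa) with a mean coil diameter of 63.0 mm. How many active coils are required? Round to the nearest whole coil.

Required rate k = F/δ = 243/38.6 = 6.2953 N/mm
N_a = Gd⁴/(8D³k) = (76.5×10³ × 6.8⁴)/(8 × 63.0³ × 6.2953)
    = 1.63568e+08 / 1.2593e+07 = 12.99 → 13 coils

13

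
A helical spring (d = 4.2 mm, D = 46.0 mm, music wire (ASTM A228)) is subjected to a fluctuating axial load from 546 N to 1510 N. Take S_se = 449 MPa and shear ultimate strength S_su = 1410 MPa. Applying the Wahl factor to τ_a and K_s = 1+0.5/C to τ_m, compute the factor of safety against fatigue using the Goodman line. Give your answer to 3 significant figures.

0.320

C = D/d = 46.0/4.2 = 10.9524; K_W = (4C−1)/(4C−4)+0.615/C = 1.1315; K_s = 1+0.5/C = 1.0457
F_a = (F_max−F_min)/2 = 482 N; F_m = (F_max+F_min)/2 = 1028 N
τ_a = K_W·8F_aD/(πd³) = 1.1315 × 762.07 = 862.3 MPa
τ_m = K_s·8F_mD/(πd³) = 1.0457 × 1625.3 = 1699.5 MPa
Goodman: 1/n_f = τ_a/S_se + τ_m/S_su = 862.3/449 + 1699.5/1410 = 1.92048 + 1.20534 = 3.1258
n_f = 1/3.1258 = 0.3199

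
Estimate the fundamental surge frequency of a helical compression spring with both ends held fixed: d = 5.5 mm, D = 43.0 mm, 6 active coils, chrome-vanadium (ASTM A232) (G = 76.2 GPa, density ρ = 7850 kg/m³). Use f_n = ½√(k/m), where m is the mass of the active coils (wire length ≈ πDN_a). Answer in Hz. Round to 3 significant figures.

174 Hz

k = Gd⁴/(8D³N_a) = (76.2×10³)(5.5⁴)/(8·43.0³·6) = 18.271 N/mm = 18271 N/m
Wire length L = πDN_a = π·43.0·6 = 810.53 mm
m = ρ·(πd²/4)·L = 7850 × 23.758×10⁻⁶ m² × 0.81053 m = 0.15117 kg
f_n = ½√(k/m) = 0.5·√(18271/0.15117) = 0.5·√(1.2087e+05) = 173.83 Hz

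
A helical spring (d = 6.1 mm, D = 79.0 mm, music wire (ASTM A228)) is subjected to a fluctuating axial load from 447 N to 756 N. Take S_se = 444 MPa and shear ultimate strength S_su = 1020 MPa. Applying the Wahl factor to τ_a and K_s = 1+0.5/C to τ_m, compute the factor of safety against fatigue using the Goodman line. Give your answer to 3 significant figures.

C = D/d = 79.0/6.1 = 12.9508; K_W = (4C−1)/(4C−4)+0.615/C = 1.1102; K_s = 1+0.5/C = 1.0386
F_a = (F_max−F_min)/2 = 154.5 N; F_m = (F_max+F_min)/2 = 601.5 N
τ_a = K_W·8F_aD/(πd³) = 1.1102 × 136.93 = 152.03 MPa
τ_m = K_s·8F_mD/(πd³) = 1.0386 × 533.11 = 553.69 MPa
Goodman: 1/n_f = τ_a/S_se + τ_m/S_su = 152.03/444 + 553.69/1020 = 0.34241 + 0.54283 = 0.88524
n_f = 1/0.88524 = 1.13

1.13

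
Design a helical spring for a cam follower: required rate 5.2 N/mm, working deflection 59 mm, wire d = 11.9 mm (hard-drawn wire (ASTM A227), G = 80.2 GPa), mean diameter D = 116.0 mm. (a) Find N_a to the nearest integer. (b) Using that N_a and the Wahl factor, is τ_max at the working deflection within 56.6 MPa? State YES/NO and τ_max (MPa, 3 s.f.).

N_a = Gd⁴/(8D³k) = (80.2×10³)(11.9⁴)/(8·116.0³·5.2) = 24.77 → N_a = 25
Actual rate k = Gd⁴/(8D³·25) = 5.1518 N/mm
Working load F = kδ = 5.1518·59 = 303.96 N
C = 116.0/11.9 = 9.7479; K_W = (4C−1)/(4C−4)+0.615/C = 1.1488
τ_max = K_W·8FD/(πd³) = 1.1488·53.28 = 61.21 MPa
τ_max > 56.6 MPa → exceeds allowable

(a) 25 coils; (b) NO, τ_max = 61.2 MPa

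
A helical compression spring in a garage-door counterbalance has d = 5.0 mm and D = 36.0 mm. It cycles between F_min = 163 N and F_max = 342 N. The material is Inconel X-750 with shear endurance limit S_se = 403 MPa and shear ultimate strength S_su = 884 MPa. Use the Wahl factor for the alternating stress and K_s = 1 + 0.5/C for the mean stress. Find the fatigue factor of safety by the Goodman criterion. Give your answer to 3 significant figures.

C = D/d = 36.0/5.0 = 7.2000; K_W = (4C−1)/(4C−4)+0.615/C = 1.2064; K_s = 1+0.5/C = 1.0694
F_a = (F_max−F_min)/2 = 89.5 N; F_m = (F_max+F_min)/2 = 252.5 N
τ_a = K_W·8F_aD/(πd³) = 1.2064 × 65.638 = 79.185 MPa
τ_m = K_s·8F_mD/(πd³) = 1.0694 × 185.18 = 198.04 MPa
Goodman: 1/n_f = τ_a/S_se + τ_m/S_su = 79.185/403 + 198.04/884 = 0.19649 + 0.22403 = 0.42051
n_f = 1/0.42051 = 2.378

2.38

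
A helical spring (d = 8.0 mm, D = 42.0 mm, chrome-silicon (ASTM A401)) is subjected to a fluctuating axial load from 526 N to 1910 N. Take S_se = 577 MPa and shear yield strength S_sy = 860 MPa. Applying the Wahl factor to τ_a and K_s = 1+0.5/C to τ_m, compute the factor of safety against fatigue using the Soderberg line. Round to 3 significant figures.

1.54

C = D/d = 42.0/8.0 = 5.2500; K_W = (4C−1)/(4C−4)+0.615/C = 1.2936; K_s = 1+0.5/C = 1.0952
F_a = (F_max−F_min)/2 = 692 N; F_m = (F_max+F_min)/2 = 1218 N
τ_a = K_W·8F_aD/(πd³) = 1.2936 × 144.55 = 187 MPa
τ_m = K_s·8F_mD/(πd³) = 1.0952 × 254.43 = 278.66 MPa
Soderberg: 1/n_f = τ_a/S_se + τ_m/S_sy = 187/577 + 278.66/860 = 0.32408 + 0.32402 = 0.64811
n_f = 1/0.64811 = 1.543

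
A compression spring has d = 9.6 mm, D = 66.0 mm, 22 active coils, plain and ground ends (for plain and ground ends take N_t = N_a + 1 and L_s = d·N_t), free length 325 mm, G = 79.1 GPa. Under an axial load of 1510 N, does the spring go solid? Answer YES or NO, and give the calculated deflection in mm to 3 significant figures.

YES, δ = 114 mm

k = Gd⁴/(8D³N_a) = (79.1×10³)(9.6⁴)/(8·66.0³·22) = 13.278 N/mm
N_t = 23; L_s = 9.6·23 = 220.8 mm; δ_solid = L₀ − L_s = 325 − 220.8 = 104.2 mm
δ = F/k = 1510/13.278 = 113.73 mm
δ ≥ δ_solid → spring goes solid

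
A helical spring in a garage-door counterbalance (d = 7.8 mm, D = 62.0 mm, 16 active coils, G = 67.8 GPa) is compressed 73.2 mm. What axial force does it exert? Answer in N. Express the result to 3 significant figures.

k = Gd⁴/(8D³N_a) = (67.8×10³)(7.8⁴)/(8·62.0³·16) = 8.2267 N/mm
F = k·δ = 8.2267 × 73.2 = 602.19 N

602 N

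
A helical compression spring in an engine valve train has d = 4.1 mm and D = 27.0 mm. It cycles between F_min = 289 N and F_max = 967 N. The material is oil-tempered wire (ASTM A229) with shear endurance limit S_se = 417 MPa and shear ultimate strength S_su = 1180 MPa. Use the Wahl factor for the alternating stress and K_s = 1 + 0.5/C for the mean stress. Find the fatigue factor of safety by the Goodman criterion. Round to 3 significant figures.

C = D/d = 27.0/4.1 = 6.5854; K_W = (4C−1)/(4C−4)+0.615/C = 1.2277; K_s = 1+0.5/C = 1.0759
F_a = (F_max−F_min)/2 = 339 N; F_m = (F_max+F_min)/2 = 628 N
τ_a = K_W·8F_aD/(πd³) = 1.2277 × 338.18 = 415.18 MPa
τ_m = K_s·8F_mD/(πd³) = 1.0759 × 626.49 = 674.05 MPa
Goodman: 1/n_f = τ_a/S_se + τ_m/S_su = 415.18/417 + 674.05/1180 = 0.99563 + 0.57123 = 1.5669
n_f = 1/1.5669 = 0.6382

0.638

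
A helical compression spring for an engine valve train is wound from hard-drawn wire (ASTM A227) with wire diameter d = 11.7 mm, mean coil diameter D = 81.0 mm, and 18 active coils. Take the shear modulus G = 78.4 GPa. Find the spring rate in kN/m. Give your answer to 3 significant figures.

19.2 kN/m

k = Gd⁴/(8D³N_a) = (78.4×10³ × 11.7⁴) / (8 × 81.0³ × 18)
  = 1.46913e+09 / 7.65275e+07 = 19.197 N/mm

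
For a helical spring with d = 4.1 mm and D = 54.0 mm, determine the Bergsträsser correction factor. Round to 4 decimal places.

1.1006

C = D/d = 54.0/4.1 = 13.1707
K_B = (4C+2)/(4C−3) = 54.683/49.683 = 1.1006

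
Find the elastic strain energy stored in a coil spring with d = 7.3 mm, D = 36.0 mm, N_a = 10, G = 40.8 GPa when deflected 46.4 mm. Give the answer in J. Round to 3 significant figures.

33.4 J

k = Gd⁴/(8D³N_a) = (40.8×10³)(7.3⁴)/(8·36.0³·10) = 31.042 N/mm
U = ½kδ² = 0.5 × 31.042 × 46.4² = 33416 N·mm = 33.416 J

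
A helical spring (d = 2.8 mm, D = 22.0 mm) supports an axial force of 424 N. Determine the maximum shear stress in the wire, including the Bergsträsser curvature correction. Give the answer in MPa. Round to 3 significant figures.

1270 MPa

Spring index C = D/d = 22.0/2.8 = 7.8571
K_B = (4C+2)/(4C−3) = 33.429/28.429 = 1.1759
τ₀ = 8FD/(πd³) = 8·424·22.0/(π·2.8³) = 74624/68.964 = 1082.1 MPa
τ_max = K·τ₀ = 1.1759 × 1082.1 = 1272.4 MPa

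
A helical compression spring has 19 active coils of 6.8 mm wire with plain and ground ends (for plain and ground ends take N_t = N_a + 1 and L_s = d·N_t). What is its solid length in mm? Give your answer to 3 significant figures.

136 mm

plain and ground ends: N_t = N_a + 1 = 19 + 1 = 20
L_s = d·N_t = 6.8 × 20 = 136 mm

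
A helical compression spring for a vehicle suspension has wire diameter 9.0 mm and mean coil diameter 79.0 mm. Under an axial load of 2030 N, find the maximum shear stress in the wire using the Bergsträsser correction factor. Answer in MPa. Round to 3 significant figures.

647 MPa

Spring index C = D/d = 79.0/9.0 = 8.7778
K_B = (4C+2)/(4C−3) = 37.111/32.111 = 1.1557
τ₀ = 8FD/(πd³) = 8·2030·79.0/(π·9.0³) = 1.28296e+06/2290.2 = 560.19 MPa
τ_max = K·τ₀ = 1.1557 × 560.19 = 647.42 MPa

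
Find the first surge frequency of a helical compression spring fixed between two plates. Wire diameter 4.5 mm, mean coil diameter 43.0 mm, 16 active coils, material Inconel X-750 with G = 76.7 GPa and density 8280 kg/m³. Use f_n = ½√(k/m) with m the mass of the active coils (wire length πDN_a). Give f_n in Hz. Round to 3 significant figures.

k = Gd⁴/(8D³N_a) = (76.7×10³)(4.5⁴)/(8·43.0³·16) = 3.0905 N/mm = 3090.5 N/m
Wire length L = πDN_a = π·43.0·16 = 2161.4 mm
m = ρ·(πd²/4)·L = 8280 × 15.904×10⁻⁶ m² × 2.1614 m = 0.28463 kg
f_n = ½√(k/m) = 0.5·√(3090.5/0.28463) = 0.5·√(10858) = 52.101 Hz

52.1 Hz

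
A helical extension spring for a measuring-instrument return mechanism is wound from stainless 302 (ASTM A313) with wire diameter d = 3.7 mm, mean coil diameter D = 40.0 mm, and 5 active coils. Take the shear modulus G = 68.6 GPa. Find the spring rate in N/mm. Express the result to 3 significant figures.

k = Gd⁴/(8D³N_a) = (68.6×10³ × 3.7⁴) / (8 × 40.0³ × 5)
  = 1.28567e+07 / 2.56e+06 = 5.0222 N/mm

5.02 N/mm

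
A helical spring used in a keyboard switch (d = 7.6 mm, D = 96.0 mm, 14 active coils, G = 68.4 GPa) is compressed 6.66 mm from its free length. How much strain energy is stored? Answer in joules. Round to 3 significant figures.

0.0511 J

k = Gd⁴/(8D³N_a) = (68.4×10³)(7.6⁴)/(8·96.0³·14) = 2.3029 N/mm
U = ½kδ² = 0.5 × 2.3029 × 6.66² = 51.074 N·mm = 0.051074 J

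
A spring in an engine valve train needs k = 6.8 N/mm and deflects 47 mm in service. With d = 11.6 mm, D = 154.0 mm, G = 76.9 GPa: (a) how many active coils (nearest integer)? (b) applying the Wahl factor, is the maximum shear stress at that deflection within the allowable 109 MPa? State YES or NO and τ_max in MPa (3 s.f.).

N_a = Gd⁴/(8D³k) = (76.9×10³)(11.6⁴)/(8·154.0³·6.8) = 7.008 → N_a = 7
Actual rate k = Gd⁴/(8D³·7) = 6.8078 N/mm
Working load F = kδ = 6.8078·47 = 319.97 N
C = 154.0/11.6 = 13.2759; K_W = (4C−1)/(4C−4)+0.615/C = 1.1074
τ_max = K_W·8FD/(πd³) = 1.1074·80.388 = 89.024 MPa
τ_max ≤ 109 MPa → acceptable

(a) 7 coils; (b) YES, τ_max = 89.0 MPa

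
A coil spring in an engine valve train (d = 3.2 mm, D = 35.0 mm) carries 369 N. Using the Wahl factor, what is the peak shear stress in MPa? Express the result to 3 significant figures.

Spring index C = D/d = 35.0/3.2 = 10.9375
K_W = (4C−1)/(4C−4) + 0.615/C = 42.750/39.750 + 0.0562 = 1.1317
τ₀ = 8FD/(πd³) = 8·369·35.0/(π·3.2³) = 103320/102.94 = 1003.7 MPa
τ_max = K·τ₀ = 1.1317 × 1003.7 = 1135.8 MPa

1140 MPa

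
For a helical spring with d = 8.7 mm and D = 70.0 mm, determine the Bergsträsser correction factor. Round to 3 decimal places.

1.171

C = D/d = 70.0/8.7 = 8.0460
K_B = (4C+2)/(4C−3) = 34.184/29.184 = 1.1713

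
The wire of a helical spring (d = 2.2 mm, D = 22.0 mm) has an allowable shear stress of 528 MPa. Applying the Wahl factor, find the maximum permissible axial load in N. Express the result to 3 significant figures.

C = D/d = 22.0/2.2 = 10.0000
K_W = (4C−1)/(4C−4) + 0.615/C = 39.000/36.000 + 0.0615 = 1.1448
τ_max = K·8FD/(πd³) → F_max = τ_allow·πd³/(8DK)
F_max = 528·π·2.2³/(8·22.0·1.1448) = 17662/201.49 = 87.659 N

87.7 N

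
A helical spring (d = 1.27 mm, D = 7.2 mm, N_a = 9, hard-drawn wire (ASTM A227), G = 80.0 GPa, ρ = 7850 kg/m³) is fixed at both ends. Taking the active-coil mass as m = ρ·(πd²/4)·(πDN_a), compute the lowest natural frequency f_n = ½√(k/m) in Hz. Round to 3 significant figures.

k = Gd⁴/(8D³N_a) = (80.0×10³)(1.27⁴)/(8·7.2³·9) = 7.7442 N/mm = 7744.2 N/m
Wire length L = πDN_a = π·7.2·9 = 203.58 mm
m = ρ·(πd²/4)·L = 7850 × 1.2668×10⁻⁶ m² × 0.20358 m = 0.0020244 kg
f_n = ½√(k/m) = 0.5·√(7744.2/0.0020244) = 0.5·√(3.8255e+06) = 977.94 Hz

978 Hz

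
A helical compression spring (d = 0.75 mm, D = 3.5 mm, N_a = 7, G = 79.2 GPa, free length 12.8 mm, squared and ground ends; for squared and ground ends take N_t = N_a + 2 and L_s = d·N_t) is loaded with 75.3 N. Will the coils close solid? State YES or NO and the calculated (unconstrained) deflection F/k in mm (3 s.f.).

YES, δ = 7.21 mm

k = Gd⁴/(8D³N_a) = (79.2×10³)(0.75⁴)/(8·3.5³·7) = 10.437 N/mm
N_t = 9; L_s = 0.75·9 = 6.75 mm; δ_solid = L₀ − L_s = 12.8 − 6.75 = 6.05 mm
δ = F/k = 75.3/10.437 = 7.2147 mm
δ ≥ δ_solid → spring goes solid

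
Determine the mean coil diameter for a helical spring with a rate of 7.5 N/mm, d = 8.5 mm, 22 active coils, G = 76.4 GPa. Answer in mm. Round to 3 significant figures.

D = (Gd⁴/(8N_a·k))^(1/3) = (76.4×10³·8.5⁴/(8·22·7.5))^(1/3)
  = (302131)^(1/3) = 67.1014 mm

67.1 mm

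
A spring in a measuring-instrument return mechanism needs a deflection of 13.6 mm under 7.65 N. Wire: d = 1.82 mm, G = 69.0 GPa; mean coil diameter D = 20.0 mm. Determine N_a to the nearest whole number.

21

Required rate k = F/δ = 7.65/13.6 = 0.5625 N/mm
N_a = Gd⁴/(8D³k) = (69.0×10³ × 1.82⁴)/(8 × 20.0³ × 0.5625)
    = 757068 / 36000 = 21.03 → 21 coils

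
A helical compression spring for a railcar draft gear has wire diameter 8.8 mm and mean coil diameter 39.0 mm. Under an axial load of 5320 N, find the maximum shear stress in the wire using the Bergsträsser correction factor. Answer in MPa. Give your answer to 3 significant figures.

1040 MPa

Spring index C = D/d = 39.0/8.8 = 4.4318
K_B = (4C+2)/(4C−3) = 19.727/14.727 = 1.3395
τ₀ = 8FD/(πd³) = 8·5320·39.0/(π·8.8³) = 1.65984e+06/2140.9 = 775.3 MPa
τ_max = K·τ₀ = 1.3395 × 775.3 = 1038.5 MPa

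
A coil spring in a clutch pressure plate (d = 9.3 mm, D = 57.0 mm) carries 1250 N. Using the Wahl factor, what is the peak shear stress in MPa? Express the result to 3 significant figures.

Spring index C = D/d = 57.0/9.3 = 6.1290
K_W = (4C−1)/(4C−4) + 0.615/C = 23.516/20.516 + 0.1003 = 1.2466
τ₀ = 8FD/(πd³) = 8·1250·57.0/(π·9.3³) = 570000/2527 = 225.57 MPa
τ_max = K·τ₀ = 1.2466 × 225.57 = 281.19 MPa

281 MPa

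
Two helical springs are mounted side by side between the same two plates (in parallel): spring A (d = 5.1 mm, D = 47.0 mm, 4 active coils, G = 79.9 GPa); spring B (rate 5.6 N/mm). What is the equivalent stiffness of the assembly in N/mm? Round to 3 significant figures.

k_A = Gd⁴/(8D³N_a) = (79.9×10³)(5.1⁴)/(8·47.0³·4) = 16.27 N/mm
Parallel: k_eq = 16.27 + 5.6 = 21.87 N/mm

21.9 N/mm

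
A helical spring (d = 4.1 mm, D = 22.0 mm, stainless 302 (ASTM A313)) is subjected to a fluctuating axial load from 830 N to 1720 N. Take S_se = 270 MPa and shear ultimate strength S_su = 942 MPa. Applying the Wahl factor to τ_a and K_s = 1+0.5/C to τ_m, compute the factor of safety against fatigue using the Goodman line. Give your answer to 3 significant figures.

0.342

C = D/d = 22.0/4.1 = 5.3659; K_W = (4C−1)/(4C−4)+0.615/C = 1.2864; K_s = 1+0.5/C = 1.0932
F_a = (F_max−F_min)/2 = 445 N; F_m = (F_max+F_min)/2 = 1275 N
τ_a = K_W·8F_aD/(πd³) = 1.2864 × 361.72 = 465.32 MPa
τ_m = K_s·8F_mD/(πd³) = 1.0932 × 1036.4 = 1133 MPa
Goodman: 1/n_f = τ_a/S_se + τ_m/S_su = 465.32/270 + 1133/942 = 1.72339 + 1.20272 = 2.9261
n_f = 1/2.9261 = 0.3418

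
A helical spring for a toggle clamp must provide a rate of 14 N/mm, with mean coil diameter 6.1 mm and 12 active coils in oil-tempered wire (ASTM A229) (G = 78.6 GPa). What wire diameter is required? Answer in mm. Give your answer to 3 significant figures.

1.40 mm

d = (8D³N_a·k / G)^(1/4) = (8·6.1³·12·14 / (78.6×10³))^0.25
  = (3.8812)^0.25 = 1.4036 mm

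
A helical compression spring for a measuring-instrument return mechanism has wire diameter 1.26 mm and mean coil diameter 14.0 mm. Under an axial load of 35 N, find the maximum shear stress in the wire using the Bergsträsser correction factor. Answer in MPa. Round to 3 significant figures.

Spring index C = D/d = 14.0/1.26 = 11.1111
K_B = (4C+2)/(4C−3) = 46.444/41.444 = 1.1206
τ₀ = 8FD/(πd³) = 8·35·14.0/(π·1.26³) = 3920/6.2844 = 623.77 MPa
τ_max = K·τ₀ = 1.1206 × 623.77 = 699.02 MPa

699 MPa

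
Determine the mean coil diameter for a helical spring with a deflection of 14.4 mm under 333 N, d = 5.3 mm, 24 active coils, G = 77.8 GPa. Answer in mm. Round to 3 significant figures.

Required rate k = F/δ = 333/14.4 = 23.125 N/mm
D = (Gd⁴/(8N_a·k))^(1/3) = (77.8×10³·5.3⁴/(8·24·23.125))^(1/3)
  = (13826.1)^(1/3) = 24.0012 mm

24.0 mm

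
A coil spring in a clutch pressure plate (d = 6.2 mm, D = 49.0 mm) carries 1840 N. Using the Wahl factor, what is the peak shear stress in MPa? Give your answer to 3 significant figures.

1140 MPa

Spring index C = D/d = 49.0/6.2 = 7.9032
K_W = (4C−1)/(4C−4) + 0.615/C = 30.613/27.613 + 0.0778 = 1.1865
τ₀ = 8FD/(πd³) = 8·1840·49.0/(π·6.2³) = 721280/748.73 = 963.34 MPa
τ_max = K·τ₀ = 1.1865 × 963.34 = 1143 MPa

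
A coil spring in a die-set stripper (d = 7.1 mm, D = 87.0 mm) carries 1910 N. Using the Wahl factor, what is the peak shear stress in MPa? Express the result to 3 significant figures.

1320 MPa

Spring index C = D/d = 87.0/7.1 = 12.2535
K_W = (4C−1)/(4C−4) + 0.615/C = 48.014/45.014 + 0.0502 = 1.1168
τ₀ = 8FD/(πd³) = 8·1910·87.0/(π·7.1³) = 1.32936e+06/1124.4 = 1182.3 MPa
τ_max = K·τ₀ = 1.1168 × 1182.3 = 1320.4 MPa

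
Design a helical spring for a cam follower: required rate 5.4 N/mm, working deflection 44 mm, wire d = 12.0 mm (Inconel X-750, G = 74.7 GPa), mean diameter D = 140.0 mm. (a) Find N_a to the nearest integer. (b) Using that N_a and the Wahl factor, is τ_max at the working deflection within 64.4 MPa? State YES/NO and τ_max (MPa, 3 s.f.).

(a) 13 coils; (b) YES, τ_max = 55.3 MPa

N_a = Gd⁴/(8D³k) = (74.7×10³)(12.0⁴)/(8·140.0³·5.4) = 13.07 → N_a = 13
Actual rate k = Gd⁴/(8D³·13) = 5.4279 N/mm
Working load F = kδ = 5.4279·44 = 238.83 N
C = 140.0/12.0 = 11.6667; K_W = (4C−1)/(4C−4)+0.615/C = 1.1230
τ_max = K_W·8FD/(πd³) = 1.1230·49.273 = 55.334 MPa
τ_max ≤ 64.4 MPa → acceptable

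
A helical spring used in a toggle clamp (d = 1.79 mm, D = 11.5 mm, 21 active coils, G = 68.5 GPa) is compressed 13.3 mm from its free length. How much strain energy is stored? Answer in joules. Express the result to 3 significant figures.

k = Gd⁴/(8D³N_a) = (68.5×10³)(1.79⁴)/(8·11.5³·21) = 2.7523 N/mm
U = ½kδ² = 0.5 × 2.7523 × 13.3² = 243.43 N·mm = 0.24343 J

0.243 J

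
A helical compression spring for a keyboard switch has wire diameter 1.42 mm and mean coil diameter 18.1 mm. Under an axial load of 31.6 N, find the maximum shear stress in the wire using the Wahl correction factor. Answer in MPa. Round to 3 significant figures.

Spring index C = D/d = 18.1/1.42 = 12.7465
K_W = (4C−1)/(4C−4) + 0.615/C = 49.986/46.986 + 0.0482 = 1.1121
τ₀ = 8FD/(πd³) = 8·31.6·18.1/(π·1.42³) = 4575.68/8.9953 = 508.68 MPa
τ_max = K·τ₀ = 1.1121 × 508.68 = 565.7 MPa

566 MPa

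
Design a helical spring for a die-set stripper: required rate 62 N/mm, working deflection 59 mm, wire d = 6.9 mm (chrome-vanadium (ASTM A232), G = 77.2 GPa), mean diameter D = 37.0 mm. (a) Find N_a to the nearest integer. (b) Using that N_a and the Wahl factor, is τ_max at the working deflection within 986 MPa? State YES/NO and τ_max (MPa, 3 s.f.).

N_a = Gd⁴/(8D³k) = (77.2×10³)(6.9⁴)/(8·37.0³·62) = 6.965 → N_a = 7
Actual rate k = Gd⁴/(8D³·7) = 61.691 N/mm
Working load F = kδ = 61.691·59 = 3639.8 N
C = 37.0/6.9 = 5.3623; K_W = (4C−1)/(4C−4)+0.615/C = 1.2866
τ_max = K_W·8FD/(πd³) = 1.2866·1043.9 = 1343.1 MPa
τ_max > 986 MPa → exceeds allowable

(a) 7 coils; (b) NO, τ_max = 1340 MPa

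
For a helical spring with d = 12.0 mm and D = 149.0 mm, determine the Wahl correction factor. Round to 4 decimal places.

1.1152

C = D/d = 149.0/12.0 = 12.4167
K_W = (4C−1)/(4C−4) + 0.615/C = 48.667/45.667 + 0.0495 = 1.1152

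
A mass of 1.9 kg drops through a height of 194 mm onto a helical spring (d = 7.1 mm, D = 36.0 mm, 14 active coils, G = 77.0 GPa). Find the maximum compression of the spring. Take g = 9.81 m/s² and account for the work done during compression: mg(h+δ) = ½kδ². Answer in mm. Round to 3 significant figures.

14.4 mm

k = Gd⁴/(8D³N_a) = (77.0×10³)(7.1⁴)/(8·36.0³·14) = 37.445 N/mm
W = mg = 1.9 × 9.81 = 18.639 N
½kδ² − Wδ − Wh = 0 → δ = (W + √(W² + 2kWh))/k
δ = (18.639 + √(347.41 + 270803))/37.445 = (18.639 + 520.72)/37.445 = 14.404 mm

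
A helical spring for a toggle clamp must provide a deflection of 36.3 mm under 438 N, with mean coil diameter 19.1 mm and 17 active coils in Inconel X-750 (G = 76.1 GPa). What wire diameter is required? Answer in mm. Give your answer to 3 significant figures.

Required rate k = F/δ = 438/36.3 = 12.066 N/mm
d = (8D³N_a·k / G)^(1/4) = (8·19.1³·17·12.066 / (76.1×10³))^0.25
  = (150.25)^0.25 = 3.5011 mm

3.50 mm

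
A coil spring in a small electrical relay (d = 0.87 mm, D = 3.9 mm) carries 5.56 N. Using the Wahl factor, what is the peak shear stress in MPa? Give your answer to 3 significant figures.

Spring index C = D/d = 3.9/0.87 = 4.4828
K_W = (4C−1)/(4C−4) + 0.615/C = 16.931/13.931 + 0.1372 = 1.3525
τ₀ = 8FD/(πd³) = 8·5.56·3.9/(π·0.87³) = 173.472/2.0687 = 83.854 MPa
τ_max = K·τ₀ = 1.3525 × 83.854 = 113.42 MPa

113 MPa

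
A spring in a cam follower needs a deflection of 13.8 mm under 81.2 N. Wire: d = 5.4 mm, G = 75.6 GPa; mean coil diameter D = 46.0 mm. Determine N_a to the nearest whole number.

14

Required rate k = F/δ = 81.2/13.8 = 5.8841 N/mm
N_a = Gd⁴/(8D³k) = (75.6×10³ × 5.4⁴)/(8 × 46.0³ × 5.8841)
    = 6.42831e+07 / 4.58185e+06 = 14.03 → 14 coils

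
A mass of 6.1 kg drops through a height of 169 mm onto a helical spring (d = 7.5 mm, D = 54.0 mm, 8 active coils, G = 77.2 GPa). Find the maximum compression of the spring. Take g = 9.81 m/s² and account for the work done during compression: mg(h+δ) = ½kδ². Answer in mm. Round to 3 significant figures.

k = Gd⁴/(8D³N_a) = (77.2×10³)(7.5⁴)/(8·54.0³·8) = 24.238 N/mm
W = mg = 6.1 × 9.81 = 59.841 N
½kδ² − Wδ − Wh = 0 → δ = (W + √(W² + 2kWh))/k
δ = (59.841 + √(3580.9 + 490249))/24.238 = (59.841 + 702.73)/24.238 = 31.461 mm

31.5 mm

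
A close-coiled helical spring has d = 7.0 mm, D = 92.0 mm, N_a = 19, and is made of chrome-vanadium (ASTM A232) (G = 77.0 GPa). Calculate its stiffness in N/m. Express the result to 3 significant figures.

1560 N/m

k = Gd⁴/(8D³N_a) = (77.0×10³ × 7.0⁴) / (8 × 92.0³ × 19)
  = 1.84877e+08 / 1.18361e+08 = 1.562 N/mm = 1562 N/m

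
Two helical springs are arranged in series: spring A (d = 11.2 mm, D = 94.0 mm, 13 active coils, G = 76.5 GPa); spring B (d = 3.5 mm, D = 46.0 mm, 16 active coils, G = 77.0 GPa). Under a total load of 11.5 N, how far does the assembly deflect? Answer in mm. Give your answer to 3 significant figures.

k_A = Gd⁴/(8D³N_a) = (76.5×10³)(11.2⁴)/(8·94.0³·13) = 13.935 N/mm
k_B = Gd⁴/(8D³N_a) = (77.0×10³)(3.5⁴)/(8·46.0³·16) = 0.92743 N/mm
Series: 1/k_eq = 1/13.935 + 1/0.92743 = 1.15; k_eq = 0.86956 N/mm
δ = F/k_eq = 11.5/0.86956 = 13.225 mm

13.2 mm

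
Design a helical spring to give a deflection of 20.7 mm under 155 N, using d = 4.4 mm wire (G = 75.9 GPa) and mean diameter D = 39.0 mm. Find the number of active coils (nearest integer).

8

Required rate k = F/δ = 155/20.7 = 7.4879 N/mm
N_a = Gd⁴/(8D³k) = (75.9×10³ × 4.4⁴)/(8 × 39.0³ × 7.4879)
    = 2.8448e+07 / 3.55341e+06 = 8.006 → 8 coils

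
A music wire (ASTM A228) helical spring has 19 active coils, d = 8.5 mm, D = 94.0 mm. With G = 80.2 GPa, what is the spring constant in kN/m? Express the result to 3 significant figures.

3.32 kN/m

k = Gd⁴/(8D³N_a) = (80.2×10³ × 8.5⁴) / (8 × 94.0³ × 19)
  = 4.18649e+08 / 1.26249e+08 = 3.3161 N/mm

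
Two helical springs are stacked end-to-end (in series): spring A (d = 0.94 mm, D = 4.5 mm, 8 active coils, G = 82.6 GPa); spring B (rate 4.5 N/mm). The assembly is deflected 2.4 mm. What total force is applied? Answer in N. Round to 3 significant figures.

7.68 N

k_A = Gd⁴/(8D³N_a) = (82.6×10³)(0.94⁴)/(8·4.5³·8) = 11.058 N/mm
Series: 1/k_eq = 1/11.058 + 1/4.5 = 0.31266; k_eq = 3.1984 N/mm
F = k_eq·δ = 3.1984·2.4 = 7.6762 N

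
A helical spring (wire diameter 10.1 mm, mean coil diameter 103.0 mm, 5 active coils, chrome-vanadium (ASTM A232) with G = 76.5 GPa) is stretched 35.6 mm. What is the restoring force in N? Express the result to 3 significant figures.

k = Gd⁴/(8D³N_a) = (76.5×10³)(10.1⁴)/(8·103.0³·5) = 18.213 N/mm
F = k·δ = 18.213 × 35.6 = 648.37 N

648 N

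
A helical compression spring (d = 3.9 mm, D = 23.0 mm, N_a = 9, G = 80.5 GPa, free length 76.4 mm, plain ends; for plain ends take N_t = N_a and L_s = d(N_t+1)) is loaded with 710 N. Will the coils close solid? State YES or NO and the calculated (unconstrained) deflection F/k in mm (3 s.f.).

NO, δ = 33.4 mm

k = Gd⁴/(8D³N_a) = (80.5×10³)(3.9⁴)/(8·23.0³·9) = 21.259 N/mm
N_t = 9; L_s = 3.9·10 = 39 mm; δ_solid = L₀ − L_s = 76.4 − 39 = 37.4 mm
δ = F/k = 710/21.259 = 33.398 mm
δ < δ_solid → spring does not go solid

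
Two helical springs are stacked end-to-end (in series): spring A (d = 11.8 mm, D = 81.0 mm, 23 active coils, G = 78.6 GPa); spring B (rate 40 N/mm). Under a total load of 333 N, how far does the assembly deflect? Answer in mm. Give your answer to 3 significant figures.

29.7 mm

k_A = Gd⁴/(8D³N_a) = (78.6×10³)(11.8⁴)/(8·81.0³·23) = 15.584 N/mm
Series: 1/k_eq = 1/15.584 + 1/40 = 0.089169; k_eq = 11.215 N/mm
δ = F/k_eq = 333/11.215 = 29.693 mm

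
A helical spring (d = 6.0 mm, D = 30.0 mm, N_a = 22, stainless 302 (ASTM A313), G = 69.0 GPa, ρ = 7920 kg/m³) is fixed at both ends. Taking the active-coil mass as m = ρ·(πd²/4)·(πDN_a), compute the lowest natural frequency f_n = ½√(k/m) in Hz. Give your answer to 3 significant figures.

k = Gd⁴/(8D³N_a) = (69.0×10³)(6.0⁴)/(8·30.0³·22) = 18.818 N/mm = 18818 N/m
Wire length L = πDN_a = π·30.0·22 = 2073.5 mm
m = ρ·(πd²/4)·L = 7920 × 28.274×10⁻⁶ m² × 2.0735 m = 0.46431 kg
f_n = ½√(k/m) = 0.5·√(18818/0.46431) = 0.5·√(40529) = 100.66 Hz

101 Hz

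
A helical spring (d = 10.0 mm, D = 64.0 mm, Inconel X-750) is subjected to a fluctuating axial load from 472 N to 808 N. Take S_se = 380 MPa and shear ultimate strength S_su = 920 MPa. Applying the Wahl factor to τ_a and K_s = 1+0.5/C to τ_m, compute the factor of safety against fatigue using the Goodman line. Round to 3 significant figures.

4.73

C = D/d = 64.0/10.0 = 6.4000; K_W = (4C−1)/(4C−4)+0.615/C = 1.2350; K_s = 1+0.5/C = 1.0781
F_a = (F_max−F_min)/2 = 168 N; F_m = (F_max+F_min)/2 = 640 N
τ_a = K_W·8F_aD/(πd³) = 1.2350 × 27.38 = 33.814 MPa
τ_m = K_s·8F_mD/(πd³) = 1.0781 × 104.3 = 112.45 MPa
Goodman: 1/n_f = τ_a/S_se + τ_m/S_su = 33.814/380 + 112.45/920 = 0.08898 + 0.12223 = 0.21121
n_f = 1/0.21121 = 4.735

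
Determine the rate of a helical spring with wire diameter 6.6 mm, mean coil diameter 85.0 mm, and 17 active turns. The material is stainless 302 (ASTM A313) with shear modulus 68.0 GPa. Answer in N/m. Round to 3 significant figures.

k = Gd⁴/(8D³N_a) = (68.0×10³ × 6.6⁴) / (8 × 85.0³ × 17)
  = 1.29028e+08 / 8.3521e+07 = 1.5449 N/mm = 1544.9 N/m

1540 N/m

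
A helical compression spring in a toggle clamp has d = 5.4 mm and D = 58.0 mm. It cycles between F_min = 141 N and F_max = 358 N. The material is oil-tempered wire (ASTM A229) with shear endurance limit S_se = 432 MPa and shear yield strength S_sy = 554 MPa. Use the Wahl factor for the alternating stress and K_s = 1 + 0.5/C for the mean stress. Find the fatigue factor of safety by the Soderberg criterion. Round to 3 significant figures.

C = D/d = 58.0/5.4 = 10.7407; K_W = (4C−1)/(4C−4)+0.615/C = 1.1343; K_s = 1+0.5/C = 1.0466
F_a = (F_max−F_min)/2 = 108.5 N; F_m = (F_max+F_min)/2 = 249.5 N
τ_a = K_W·8F_aD/(πd³) = 1.1343 × 101.77 = 115.43 MPa
τ_m = K_s·8F_mD/(πd³) = 1.0466 × 234.02 = 244.92 MPa
Soderberg: 1/n_f = τ_a/S_se + τ_m/S_sy = 115.43/432 + 244.92/554 = 0.26720 + 0.44209 = 0.70929
n_f = 1/0.70929 = 1.41

1.41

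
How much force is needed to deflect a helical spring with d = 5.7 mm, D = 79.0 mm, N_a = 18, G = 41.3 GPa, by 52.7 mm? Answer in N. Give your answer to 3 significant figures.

k = Gd⁴/(8D³N_a) = (41.3×10³)(5.7⁴)/(8·79.0³·18) = 0.61405 N/mm
F = k·δ = 0.61405 × 52.7 = 32.361 N

32.4 N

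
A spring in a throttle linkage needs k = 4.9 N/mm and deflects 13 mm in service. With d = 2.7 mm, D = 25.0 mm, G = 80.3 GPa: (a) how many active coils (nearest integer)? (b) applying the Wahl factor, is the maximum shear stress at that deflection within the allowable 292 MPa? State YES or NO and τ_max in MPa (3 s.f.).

N_a = Gd⁴/(8D³k) = (80.3×10³)(2.7⁴)/(8·25.0³·4.9) = 6.967 → N_a = 7
Actual rate k = Gd⁴/(8D³·7) = 4.8771 N/mm
Working load F = kδ = 4.8771·13 = 63.402 N
C = 25.0/2.7 = 9.2593; K_W = (4C−1)/(4C−4)+0.615/C = 1.1572
τ_max = K_W·8FD/(πd³) = 1.1572·205.07 = 237.31 MPa
τ_max ≤ 292 MPa → acceptable

(a) 7 coils; (b) YES, τ_max = 237 MPa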